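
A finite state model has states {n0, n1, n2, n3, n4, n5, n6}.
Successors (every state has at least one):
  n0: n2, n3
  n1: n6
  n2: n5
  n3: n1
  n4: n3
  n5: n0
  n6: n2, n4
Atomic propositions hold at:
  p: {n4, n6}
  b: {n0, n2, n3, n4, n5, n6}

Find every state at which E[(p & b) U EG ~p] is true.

Sat(p & b) = {n4, n6}
Sat(~p) = {n0, n1, n2, n3, n5}
EG ~p: greatest fixpoint, start Z0 = {n0, n1, n2, n3, n5}, keep only states in Sat with some successor in Z. Z1 = {n0, n2, n3, n5}; Z2 = {n0, n2, n5}; fixed.
Sat(EG ~p) = {n0, n2, n5}
E[(p & b) U EG ~p]: least fixpoint, start Z0 = Sat(EG ~p) = {n0, n2, n5}, add states in Sat(p & b) with some successor in Z. Z1 = {n0, n2, n5, n6}; fixed.
Sat(E[(p & b) U EG ~p]) = {n0, n2, n5, n6}

{n0, n2, n5, n6}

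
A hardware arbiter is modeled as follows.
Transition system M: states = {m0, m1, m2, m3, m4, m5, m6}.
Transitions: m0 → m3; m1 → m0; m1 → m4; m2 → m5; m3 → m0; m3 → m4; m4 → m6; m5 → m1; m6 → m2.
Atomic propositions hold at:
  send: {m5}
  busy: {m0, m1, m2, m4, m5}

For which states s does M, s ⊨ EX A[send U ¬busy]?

{m0, m4}

Sat(¬busy) = {m3, m6}
A[send U ¬busy]: least fixpoint, start Z0 = Sat(¬busy) = {m3, m6}, add states in Sat(send) with every successor in Z. Already a fixed point.
Sat(A[send U ¬busy]) = {m3, m6}
Sat(EX A[send U ¬busy]) = {s : some successor in {m3, m6}} = {m0, m4}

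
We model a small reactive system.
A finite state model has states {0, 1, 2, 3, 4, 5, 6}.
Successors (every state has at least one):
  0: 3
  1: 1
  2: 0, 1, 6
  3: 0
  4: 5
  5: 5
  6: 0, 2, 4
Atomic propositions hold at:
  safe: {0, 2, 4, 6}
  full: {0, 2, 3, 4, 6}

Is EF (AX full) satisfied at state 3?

Sat(AX full) = {s : every successor in {0, 2, 3, 4, 6}} = {0, 3, 6}
EF (AX full): least fixpoint, start Z0 = {0, 3, 6}, add states with some successor in Z. Z1 = {0, 2, 3, 6}; fixed.
Sat(EF (AX full)) = {0, 2, 3, 6}
3 ∈ Sat(EF (AX full)) = {0, 2, 3, 6}, so the formula holds at 3.

Yes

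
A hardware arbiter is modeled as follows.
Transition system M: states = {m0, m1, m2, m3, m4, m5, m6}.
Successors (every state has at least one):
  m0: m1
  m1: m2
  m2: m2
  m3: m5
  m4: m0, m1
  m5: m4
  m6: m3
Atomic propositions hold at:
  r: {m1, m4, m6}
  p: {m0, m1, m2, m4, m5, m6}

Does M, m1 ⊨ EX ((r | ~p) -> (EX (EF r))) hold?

Yes

Sat(~p) = {m3}
Sat(r | ~p) = {m1, m3, m4, m6}
EF r: least fixpoint, start Z0 = {m1, m4, m6}, add states with some successor in Z. Z1 = {m0, m1, m4, m5, m6}; Z2 = {m0, m1, m3, m4, m5, m6}; fixed.
Sat(EF r) = {m0, m1, m3, m4, m5, m6}
Sat(EX (EF r)) = {s : some successor in {m0, m1, m3, m4, m5, m6}} = {m0, m3, m4, m5, m6}
Sat((r | ~p) -> (EX (EF r))) = {m0, m2, m3, m4, m5, m6}
Sat(EX ((r | ~p) -> (EX (EF r)))) = {s : some successor in {m0, m2, m3, m4, m5, m6}} = {m1, m2, m3, m4, m5, m6}
m1 ∈ Sat(EX ((r | ~p) -> (EX (EF r)))) = {m1, m2, m3, m4, m5, m6}, so the formula holds at m1.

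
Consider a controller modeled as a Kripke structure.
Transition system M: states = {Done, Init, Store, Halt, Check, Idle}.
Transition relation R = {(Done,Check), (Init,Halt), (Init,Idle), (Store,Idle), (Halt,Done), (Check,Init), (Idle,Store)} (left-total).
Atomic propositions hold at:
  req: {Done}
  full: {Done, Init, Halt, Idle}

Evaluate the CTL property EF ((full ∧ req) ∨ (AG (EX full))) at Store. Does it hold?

Sat(full ∧ req) = {Done}
Sat(EX full) = {s : some successor in {Done, Init, Halt, Idle}} = {Init, Store, Halt, Check}
AG (EX full): greatest fixpoint, start Z0 = {Init, Store, Halt, Check}, keep only states in Sat with every successor in Z. Z1 = {Check}; Z2 = ∅; fixed.
Sat(AG (EX full)) = ∅
Sat((full ∧ req) ∨ (AG (EX full))) = {Done}
EF ((full ∧ req) ∨ (AG (EX full))): least fixpoint, start Z0 = {Done}, add states with some successor in Z. Z1 = {Done, Halt}; Z2 = {Done, Init, Halt}; Z3 = {Done, Init, Halt, Check}; fixed.
Sat(EF ((full ∧ req) ∨ (AG (EX full)))) = {Done, Init, Halt, Check}
Store ∉ Sat(EF ((full ∧ req) ∨ (AG (EX full)))) = {Done, Init, Halt, Check}, so the formula does not hold at Store.

No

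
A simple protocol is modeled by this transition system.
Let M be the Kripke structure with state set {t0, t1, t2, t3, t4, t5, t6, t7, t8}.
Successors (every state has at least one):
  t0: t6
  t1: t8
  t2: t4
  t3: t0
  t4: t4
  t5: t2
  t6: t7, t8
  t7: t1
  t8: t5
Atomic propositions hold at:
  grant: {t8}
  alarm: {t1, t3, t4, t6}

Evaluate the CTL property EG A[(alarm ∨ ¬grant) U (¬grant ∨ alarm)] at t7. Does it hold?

No

Sat(¬grant) = {t0, t1, t2, t3, t4, t5, t6, t7}
Sat(alarm ∨ ¬grant) = {t0, t1, t2, t3, t4, t5, t6, t7}
Sat(¬grant ∨ alarm) = {t0, t1, t2, t3, t4, t5, t6, t7}
A[(alarm ∨ ¬grant) U (¬grant ∨ alarm)]: least fixpoint, start Z0 = Sat((¬grant ∨ alarm)) = {t0, t1, t2, t3, t4, t5, t6, t7}, add states in Sat(alarm ∨ ¬grant) with every successor in Z. Already a fixed point.
Sat(A[(alarm ∨ ¬grant) U (¬grant ∨ alarm)]) = {t0, t1, t2, t3, t4, t5, t6, t7}
EG A[(alarm ∨ ¬grant) U (¬grant ∨ alarm)]: greatest fixpoint, start Z0 = {t0, t1, t2, t3, t4, t5, t6, t7}, keep only states in Sat with some successor in Z. Z1 = {t0, t2, t3, t4, t5, t6, t7}; Z2 = {t0, t2, t3, t4, t5, t6}; Z3 = {t0, t2, t3, t4, t5}; Z4 = {t2, t3, t4, t5}; Z5 = {t2, t4, t5}; fixed.
Sat(EG A[(alarm ∨ ¬grant) U (¬grant ∨ alarm)]) = {t2, t4, t5}
t7 ∉ Sat(EG A[(alarm ∨ ¬grant) U (¬grant ∨ alarm)]) = {t2, t4, t5}, so the formula does not hold at t7.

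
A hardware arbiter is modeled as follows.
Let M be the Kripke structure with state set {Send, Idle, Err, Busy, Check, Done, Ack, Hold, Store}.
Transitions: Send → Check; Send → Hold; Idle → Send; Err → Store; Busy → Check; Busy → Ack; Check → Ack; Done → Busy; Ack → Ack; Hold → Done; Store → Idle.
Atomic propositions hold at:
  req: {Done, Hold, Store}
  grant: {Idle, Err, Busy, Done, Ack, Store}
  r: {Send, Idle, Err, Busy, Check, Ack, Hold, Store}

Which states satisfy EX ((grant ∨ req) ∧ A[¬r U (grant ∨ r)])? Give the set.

Sat(grant ∨ req) = {Idle, Err, Busy, Done, Ack, Hold, Store}
Sat(¬r) = {Done}
Sat(grant ∨ r) = {Send, Idle, Err, Busy, Check, Done, Ack, Hold, Store}
A[¬r U (grant ∨ r)]: least fixpoint, start Z0 = Sat((grant ∨ r)) = {Send, Idle, Err, Busy, Check, Done, Ack, Hold, Store}, add states in Sat(¬r) with every successor in Z. Already a fixed point.
Sat(A[¬r U (grant ∨ r)]) = {Send, Idle, Err, Busy, Check, Done, Ack, Hold, Store}
Sat((grant ∨ req) ∧ A[¬r U (grant ∨ r)]) = {Idle, Err, Busy, Done, Ack, Hold, Store}
Sat(EX ((grant ∨ req) ∧ A[¬r U (grant ∨ r)])) = {s : some successor in {Idle, Err, Busy, Done, Ack, Hold, Store}} = {Send, Err, Busy, Check, Done, Ack, Hold, Store}

{Send, Err, Busy, Check, Done, Ack, Hold, Store}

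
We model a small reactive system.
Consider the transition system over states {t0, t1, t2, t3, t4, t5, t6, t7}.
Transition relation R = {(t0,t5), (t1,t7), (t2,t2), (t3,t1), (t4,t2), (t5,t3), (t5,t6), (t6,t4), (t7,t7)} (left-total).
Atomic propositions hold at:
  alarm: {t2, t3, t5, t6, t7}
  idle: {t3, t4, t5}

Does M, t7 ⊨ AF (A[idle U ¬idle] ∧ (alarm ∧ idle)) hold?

Sat(¬idle) = {t0, t1, t2, t6, t7}
A[idle U ¬idle]: least fixpoint, start Z0 = Sat(¬idle) = {t0, t1, t2, t6, t7}, add states in Sat(idle) with every successor in Z. Z1 = {t0, t1, t2, t3, t4, t6, t7}; Z2 = {t0, t1, t2, t3, t4, t5, t6, t7}; fixed.
Sat(A[idle U ¬idle]) = {t0, t1, t2, t3, t4, t5, t6, t7}
Sat(alarm ∧ idle) = {t3, t5}
Sat(A[idle U ¬idle] ∧ (alarm ∧ idle)) = {t3, t5}
AF (A[idle U ¬idle] ∧ (alarm ∧ idle)): least fixpoint, start Z0 = {t3, t5}, add states with every successor in Z. Z1 = {t0, t3, t5}; fixed.
Sat(AF (A[idle U ¬idle] ∧ (alarm ∧ idle))) = {t0, t3, t5}
t7 ∉ Sat(AF (A[idle U ¬idle] ∧ (alarm ∧ idle))) = {t0, t3, t5}, so the formula does not hold at t7.

No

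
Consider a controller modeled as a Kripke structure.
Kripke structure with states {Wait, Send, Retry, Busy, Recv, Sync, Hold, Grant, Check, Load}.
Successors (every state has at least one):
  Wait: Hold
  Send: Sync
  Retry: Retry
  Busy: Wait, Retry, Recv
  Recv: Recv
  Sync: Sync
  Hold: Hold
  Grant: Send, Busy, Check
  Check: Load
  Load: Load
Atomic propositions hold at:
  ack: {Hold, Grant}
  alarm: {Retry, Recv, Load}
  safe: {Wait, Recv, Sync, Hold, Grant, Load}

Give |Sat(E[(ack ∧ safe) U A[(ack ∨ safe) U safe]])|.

Sat(ack ∧ safe) = {Hold, Grant}
Sat(ack ∨ safe) = {Wait, Recv, Sync, Hold, Grant, Load}
A[(ack ∨ safe) U safe]: least fixpoint, start Z0 = Sat(safe) = {Wait, Recv, Sync, Hold, Grant, Load}, add states in Sat(ack ∨ safe) with every successor in Z. Already a fixed point.
Sat(A[(ack ∨ safe) U safe]) = {Wait, Recv, Sync, Hold, Grant, Load}
E[(ack ∧ safe) U A[(ack ∨ safe) U safe]]: least fixpoint, start Z0 = Sat(A[(ack ∨ safe) U safe]) = {Wait, Recv, Sync, Hold, Grant, Load}, add states in Sat(ack ∧ safe) with some successor in Z. Already a fixed point.
Sat(E[(ack ∧ safe) U A[(ack ∨ safe) U safe]]) = {Wait, Recv, Sync, Hold, Grant, Load}
|Sat(E[(ack ∧ safe) U A[(ack ∨ safe) U safe]])| = |{Wait, Recv, Sync, Hold, Grant, Load}| = 6.

6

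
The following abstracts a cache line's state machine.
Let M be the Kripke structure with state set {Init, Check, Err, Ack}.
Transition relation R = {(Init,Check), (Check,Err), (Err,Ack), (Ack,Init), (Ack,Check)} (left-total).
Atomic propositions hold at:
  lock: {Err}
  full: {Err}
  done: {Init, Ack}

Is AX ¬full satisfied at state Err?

Yes

Sat(¬full) = {Init, Check, Ack}
Sat(AX ¬full) = {s : every successor in {Init, Check, Ack}} = {Init, Err, Ack}
Err ∈ Sat(AX ¬full) = {Init, Err, Ack}, so the formula holds at Err.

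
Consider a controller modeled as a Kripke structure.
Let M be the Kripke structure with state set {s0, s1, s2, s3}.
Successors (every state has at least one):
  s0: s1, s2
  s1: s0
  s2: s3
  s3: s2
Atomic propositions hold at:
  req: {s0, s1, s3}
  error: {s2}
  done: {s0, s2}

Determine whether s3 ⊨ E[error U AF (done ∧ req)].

Sat(done ∧ req) = {s0}
AF (done ∧ req): least fixpoint, start Z0 = {s0}, add states with every successor in Z. Z1 = {s0, s1}; fixed.
Sat(AF (done ∧ req)) = {s0, s1}
E[error U AF (done ∧ req)]: least fixpoint, start Z0 = Sat(AF (done ∧ req)) = {s0, s1}, add states in Sat(error) with some successor in Z. Already a fixed point.
Sat(E[error U AF (done ∧ req)]) = {s0, s1}
s3 ∉ Sat(E[error U AF (done ∧ req)]) = {s0, s1}, so the formula does not hold at s3.

No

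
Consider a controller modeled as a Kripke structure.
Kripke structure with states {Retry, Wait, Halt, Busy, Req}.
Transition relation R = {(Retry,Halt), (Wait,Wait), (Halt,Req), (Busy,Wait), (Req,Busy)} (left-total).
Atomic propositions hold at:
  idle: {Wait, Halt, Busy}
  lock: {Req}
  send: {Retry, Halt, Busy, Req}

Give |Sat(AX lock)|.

1

Sat(AX lock) = {s : every successor in {Req}} = {Halt}
|Sat(AX lock)| = |{Halt}| = 1.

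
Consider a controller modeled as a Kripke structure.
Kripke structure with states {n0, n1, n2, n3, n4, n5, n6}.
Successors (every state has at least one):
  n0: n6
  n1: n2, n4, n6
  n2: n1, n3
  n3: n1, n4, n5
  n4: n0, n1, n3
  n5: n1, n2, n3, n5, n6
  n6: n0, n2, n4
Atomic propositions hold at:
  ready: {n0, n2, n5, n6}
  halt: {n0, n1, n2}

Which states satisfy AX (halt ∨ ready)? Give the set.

Sat(halt ∨ ready) = {n0, n1, n2, n5, n6}
Sat(AX (halt ∨ ready)) = {s : every successor in {n0, n1, n2, n5, n6}} = {n0}

{n0}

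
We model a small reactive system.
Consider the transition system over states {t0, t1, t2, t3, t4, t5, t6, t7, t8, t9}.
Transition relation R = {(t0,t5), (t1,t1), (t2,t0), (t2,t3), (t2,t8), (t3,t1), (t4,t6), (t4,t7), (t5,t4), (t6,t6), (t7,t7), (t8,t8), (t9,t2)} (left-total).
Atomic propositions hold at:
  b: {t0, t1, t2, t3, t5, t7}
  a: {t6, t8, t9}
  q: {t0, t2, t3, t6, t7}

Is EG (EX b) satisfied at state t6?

Sat(EX b) = {s : some successor in {t0, t1, t2, t3, t5, t7}} = {t0, t1, t2, t3, t4, t7, t9}
EG (EX b): greatest fixpoint, start Z0 = {t0, t1, t2, t3, t4, t7, t9}, keep only states in Sat with some successor in Z. Z1 = {t1, t2, t3, t4, t7, t9}; fixed.
Sat(EG (EX b)) = {t1, t2, t3, t4, t7, t9}
t6 ∉ Sat(EG (EX b)) = {t1, t2, t3, t4, t7, t9}, so the formula does not hold at t6.

No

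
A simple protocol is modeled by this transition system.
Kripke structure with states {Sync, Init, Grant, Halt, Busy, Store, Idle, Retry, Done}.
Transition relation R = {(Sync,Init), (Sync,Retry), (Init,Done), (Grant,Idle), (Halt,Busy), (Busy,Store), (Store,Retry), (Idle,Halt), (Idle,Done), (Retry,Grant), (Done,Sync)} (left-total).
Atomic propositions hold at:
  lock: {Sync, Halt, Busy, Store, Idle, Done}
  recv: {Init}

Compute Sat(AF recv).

AF recv: least fixpoint, start Z0 = {Init}, add states with every successor in Z. Already a fixed point.
Sat(AF recv) = {Init}

{Init}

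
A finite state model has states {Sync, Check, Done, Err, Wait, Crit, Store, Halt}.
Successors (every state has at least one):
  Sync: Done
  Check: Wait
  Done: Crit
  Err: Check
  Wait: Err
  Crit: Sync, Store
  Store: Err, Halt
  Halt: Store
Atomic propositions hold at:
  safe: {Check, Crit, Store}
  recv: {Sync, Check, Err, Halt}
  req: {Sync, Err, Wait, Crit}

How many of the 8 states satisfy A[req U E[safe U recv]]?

7

E[safe U recv]: least fixpoint, start Z0 = Sat(recv) = {Sync, Check, Err, Halt}, add states in Sat(safe) with some successor in Z. Z1 = {Sync, Check, Err, Crit, Store, Halt}; fixed.
Sat(E[safe U recv]) = {Sync, Check, Err, Crit, Store, Halt}
A[req U E[safe U recv]]: least fixpoint, start Z0 = Sat(E[safe U recv]) = {Sync, Check, Err, Crit, Store, Halt}, add states in Sat(req) with every successor in Z. Z1 = {Sync, Check, Err, Wait, Crit, Store, Halt}; fixed.
Sat(A[req U E[safe U recv]]) = {Sync, Check, Err, Wait, Crit, Store, Halt}
|Sat(A[req U E[safe U recv]])| = |{Sync, Check, Err, Wait, Crit, Store, Halt}| = 7.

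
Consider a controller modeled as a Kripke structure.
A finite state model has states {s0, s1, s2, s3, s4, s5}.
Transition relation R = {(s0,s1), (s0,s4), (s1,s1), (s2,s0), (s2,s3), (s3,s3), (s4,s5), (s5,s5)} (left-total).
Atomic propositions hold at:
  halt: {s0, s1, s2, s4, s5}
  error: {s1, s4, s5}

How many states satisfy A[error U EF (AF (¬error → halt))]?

5

Sat(¬error) = {s0, s2, s3}
Sat(¬error → halt) = {s0, s1, s2, s4, s5}
AF (¬error → halt): least fixpoint, start Z0 = {s0, s1, s2, s4, s5}, add states with every successor in Z. Already a fixed point.
Sat(AF (¬error → halt)) = {s0, s1, s2, s4, s5}
EF (AF (¬error → halt)): least fixpoint, start Z0 = {s0, s1, s2, s4, s5}, add states with some successor in Z. Already a fixed point.
Sat(EF (AF (¬error → halt))) = {s0, s1, s2, s4, s5}
A[error U EF (AF (¬error → halt))]: least fixpoint, start Z0 = Sat(EF (AF (¬error → halt))) = {s0, s1, s2, s4, s5}, add states in Sat(error) with every successor in Z. Already a fixed point.
Sat(A[error U EF (AF (¬error → halt))]) = {s0, s1, s2, s4, s5}
|Sat(A[error U EF (AF (¬error → halt))])| = |{s0, s1, s2, s4, s5}| = 5.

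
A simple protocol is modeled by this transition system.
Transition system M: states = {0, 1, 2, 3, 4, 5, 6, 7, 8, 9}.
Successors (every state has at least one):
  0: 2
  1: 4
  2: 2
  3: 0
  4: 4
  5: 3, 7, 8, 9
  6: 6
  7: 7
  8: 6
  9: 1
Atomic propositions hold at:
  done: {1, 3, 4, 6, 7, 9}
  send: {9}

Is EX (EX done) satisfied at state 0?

No

Sat(EX done) = {s : some successor in {1, 3, 4, 6, 7, 9}} = {1, 4, 5, 6, 7, 8, 9}
Sat(EX (EX done)) = {s : some successor in {1, 4, 5, 6, 7, 8, 9}} = {1, 4, 5, 6, 7, 8, 9}
0 ∉ Sat(EX (EX done)) = {1, 4, 5, 6, 7, 8, 9}, so the formula does not hold at 0.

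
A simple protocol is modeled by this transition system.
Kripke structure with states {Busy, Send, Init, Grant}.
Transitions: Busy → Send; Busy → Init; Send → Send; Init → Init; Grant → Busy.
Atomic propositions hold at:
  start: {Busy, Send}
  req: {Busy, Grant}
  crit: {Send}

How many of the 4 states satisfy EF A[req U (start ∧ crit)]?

Sat(start ∧ crit) = {Send}
A[req U (start ∧ crit)]: least fixpoint, start Z0 = Sat((start ∧ crit)) = {Send}, add states in Sat(req) with every successor in Z. Already a fixed point.
Sat(A[req U (start ∧ crit)]) = {Send}
EF A[req U (start ∧ crit)]: least fixpoint, start Z0 = {Send}, add states with some successor in Z. Z1 = {Busy, Send}; Z2 = {Busy, Send, Grant}; fixed.
Sat(EF A[req U (start ∧ crit)]) = {Busy, Send, Grant}
|Sat(EF A[req U (start ∧ crit)])| = |{Busy, Send, Grant}| = 3.

3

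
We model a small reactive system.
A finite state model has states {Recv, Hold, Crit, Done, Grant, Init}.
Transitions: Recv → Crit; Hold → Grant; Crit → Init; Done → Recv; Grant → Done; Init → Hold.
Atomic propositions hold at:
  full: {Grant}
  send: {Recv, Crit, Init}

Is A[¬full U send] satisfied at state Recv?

Yes

Sat(¬full) = {Recv, Hold, Crit, Done, Init}
A[¬full U send]: least fixpoint, start Z0 = Sat(send) = {Recv, Crit, Init}, add states in Sat(¬full) with every successor in Z. Z1 = {Recv, Crit, Done, Init}; fixed.
Sat(A[¬full U send]) = {Recv, Crit, Done, Init}
Recv ∈ Sat(A[¬full U send]) = {Recv, Crit, Done, Init}, so the formula holds at Recv.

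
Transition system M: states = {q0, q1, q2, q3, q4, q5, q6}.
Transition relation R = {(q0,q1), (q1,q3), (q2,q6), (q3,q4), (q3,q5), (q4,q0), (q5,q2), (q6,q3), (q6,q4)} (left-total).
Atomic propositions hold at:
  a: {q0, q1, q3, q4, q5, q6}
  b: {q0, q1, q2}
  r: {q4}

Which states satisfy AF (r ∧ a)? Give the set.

{q4}

Sat(r ∧ a) = {q4}
AF (r ∧ a): least fixpoint, start Z0 = {q4}, add states with every successor in Z. Already a fixed point.
Sat(AF (r ∧ a)) = {q4}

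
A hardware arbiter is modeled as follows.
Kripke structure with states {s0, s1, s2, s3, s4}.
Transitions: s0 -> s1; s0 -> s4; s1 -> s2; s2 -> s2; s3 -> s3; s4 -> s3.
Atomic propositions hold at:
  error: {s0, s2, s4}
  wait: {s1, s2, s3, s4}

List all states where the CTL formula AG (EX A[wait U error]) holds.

A[wait U error]: least fixpoint, start Z0 = Sat(error) = {s0, s2, s4}, add states in Sat(wait) with every successor in Z. Z1 = {s0, s1, s2, s4}; fixed.
Sat(A[wait U error]) = {s0, s1, s2, s4}
Sat(EX A[wait U error]) = {s : some successor in {s0, s1, s2, s4}} = {s0, s1, s2}
AG (EX A[wait U error]): greatest fixpoint, start Z0 = {s0, s1, s2}, keep only states in Sat with every successor in Z. Z1 = {s1, s2}; fixed.
Sat(AG (EX A[wait U error])) = {s1, s2}

{s1, s2}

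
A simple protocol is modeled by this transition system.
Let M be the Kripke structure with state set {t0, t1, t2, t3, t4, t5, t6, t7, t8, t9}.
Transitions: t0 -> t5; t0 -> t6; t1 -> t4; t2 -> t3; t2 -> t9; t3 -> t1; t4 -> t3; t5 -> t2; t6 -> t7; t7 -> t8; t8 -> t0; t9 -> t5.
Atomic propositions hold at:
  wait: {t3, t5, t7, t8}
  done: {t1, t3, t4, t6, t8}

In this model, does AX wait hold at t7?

Sat(AX wait) = {s : every successor in {t3, t5, t7, t8}} = {t4, t6, t7, t9}
t7 ∈ Sat(AX wait) = {t4, t6, t7, t9}, so the formula holds at t7.

Yes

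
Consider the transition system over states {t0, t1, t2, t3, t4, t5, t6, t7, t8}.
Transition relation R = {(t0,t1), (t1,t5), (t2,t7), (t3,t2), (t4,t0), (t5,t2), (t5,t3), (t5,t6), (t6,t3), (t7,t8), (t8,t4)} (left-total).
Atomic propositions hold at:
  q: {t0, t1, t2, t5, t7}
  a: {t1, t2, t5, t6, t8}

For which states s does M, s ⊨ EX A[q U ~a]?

{t2, t3, t4, t5, t6, t8}

Sat(~a) = {t0, t3, t4, t7}
A[q U ~a]: least fixpoint, start Z0 = Sat(~a) = {t0, t3, t4, t7}, add states in Sat(q) with every successor in Z. Z1 = {t0, t2, t3, t4, t7}; fixed.
Sat(A[q U ~a]) = {t0, t2, t3, t4, t7}
Sat(EX A[q U ~a]) = {s : some successor in {t0, t2, t3, t4, t7}} = {t2, t3, t4, t5, t6, t8}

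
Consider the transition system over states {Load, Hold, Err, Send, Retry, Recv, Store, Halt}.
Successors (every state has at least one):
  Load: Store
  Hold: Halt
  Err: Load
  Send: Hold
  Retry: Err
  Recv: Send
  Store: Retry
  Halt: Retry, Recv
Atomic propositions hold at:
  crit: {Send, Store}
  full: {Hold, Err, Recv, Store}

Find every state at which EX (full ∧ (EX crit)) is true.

{Halt}

Sat(EX crit) = {s : some successor in {Send, Store}} = {Load, Recv}
Sat(full ∧ (EX crit)) = {Recv}
Sat(EX (full ∧ (EX crit))) = {s : some successor in {Recv}} = {Halt}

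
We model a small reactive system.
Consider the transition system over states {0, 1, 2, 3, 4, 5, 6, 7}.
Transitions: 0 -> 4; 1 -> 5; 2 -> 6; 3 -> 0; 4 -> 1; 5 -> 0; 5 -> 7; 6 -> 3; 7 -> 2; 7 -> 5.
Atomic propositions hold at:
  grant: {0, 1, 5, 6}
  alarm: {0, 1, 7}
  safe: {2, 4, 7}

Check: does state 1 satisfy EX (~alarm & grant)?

Sat(~alarm) = {2, 3, 4, 5, 6}
Sat(~alarm & grant) = {5, 6}
Sat(EX (~alarm & grant)) = {s : some successor in {5, 6}} = {1, 2, 7}
1 ∈ Sat(EX (~alarm & grant)) = {1, 2, 7}, so the formula holds at 1.

Yes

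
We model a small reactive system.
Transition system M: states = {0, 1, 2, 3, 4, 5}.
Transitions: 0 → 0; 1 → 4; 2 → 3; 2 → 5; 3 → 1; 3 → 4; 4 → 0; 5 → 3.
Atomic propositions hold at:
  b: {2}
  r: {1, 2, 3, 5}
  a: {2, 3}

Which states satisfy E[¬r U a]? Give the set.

Sat(¬r) = {0, 4}
E[¬r U a]: least fixpoint, start Z0 = Sat(a) = {2, 3}, add states in Sat(¬r) with some successor in Z. Already a fixed point.
Sat(E[¬r U a]) = {2, 3}

{2, 3}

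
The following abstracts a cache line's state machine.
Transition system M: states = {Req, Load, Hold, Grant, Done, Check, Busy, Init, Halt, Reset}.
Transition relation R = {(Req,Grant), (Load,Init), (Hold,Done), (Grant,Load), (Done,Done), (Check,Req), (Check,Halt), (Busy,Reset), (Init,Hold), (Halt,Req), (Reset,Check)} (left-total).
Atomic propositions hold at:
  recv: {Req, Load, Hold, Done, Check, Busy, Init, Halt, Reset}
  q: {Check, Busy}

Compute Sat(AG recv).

AG recv: greatest fixpoint, start Z0 = {Req, Load, Hold, Done, Check, Busy, Init, Halt, Reset}, keep only states in Sat with every successor in Z. Z1 = {Load, Hold, Done, Check, Busy, Init, Halt, Reset}; Z2 = {Load, Hold, Done, Busy, Init, Reset}; Z3 = {Load, Hold, Done, Busy, Init}; Z4 = {Load, Hold, Done, Init}; fixed.
Sat(AG recv) = {Load, Hold, Done, Init}

{Load, Hold, Done, Init}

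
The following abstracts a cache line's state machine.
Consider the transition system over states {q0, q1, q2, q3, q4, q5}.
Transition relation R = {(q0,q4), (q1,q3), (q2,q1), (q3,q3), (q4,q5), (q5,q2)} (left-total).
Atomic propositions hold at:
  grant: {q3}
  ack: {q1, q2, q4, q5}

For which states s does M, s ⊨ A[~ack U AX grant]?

Sat(~ack) = {q0, q3}
Sat(AX grant) = {s : every successor in {q3}} = {q1, q3}
A[~ack U AX grant]: least fixpoint, start Z0 = Sat(AX grant) = {q1, q3}, add states in Sat(~ack) with every successor in Z. Already a fixed point.
Sat(A[~ack U AX grant]) = {q1, q3}

{q1, q3}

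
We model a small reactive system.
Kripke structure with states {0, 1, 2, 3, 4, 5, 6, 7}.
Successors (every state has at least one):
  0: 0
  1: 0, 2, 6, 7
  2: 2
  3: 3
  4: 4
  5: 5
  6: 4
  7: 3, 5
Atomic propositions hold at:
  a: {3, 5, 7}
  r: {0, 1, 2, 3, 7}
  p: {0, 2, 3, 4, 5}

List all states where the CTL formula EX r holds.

Sat(EX r) = {s : some successor in {0, 1, 2, 3, 7}} = {0, 1, 2, 3, 7}

{0, 1, 2, 3, 7}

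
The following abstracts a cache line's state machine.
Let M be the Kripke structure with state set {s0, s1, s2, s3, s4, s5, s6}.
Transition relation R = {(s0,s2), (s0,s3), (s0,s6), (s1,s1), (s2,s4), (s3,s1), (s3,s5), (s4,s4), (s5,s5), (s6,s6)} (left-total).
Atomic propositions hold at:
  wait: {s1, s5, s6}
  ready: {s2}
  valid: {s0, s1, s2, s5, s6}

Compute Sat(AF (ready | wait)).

{s0, s1, s2, s3, s5, s6}

Sat(ready | wait) = {s1, s2, s5, s6}
AF (ready | wait): least fixpoint, start Z0 = {s1, s2, s5, s6}, add states with every successor in Z. Z1 = {s1, s2, s3, s5, s6}; Z2 = {s0, s1, s2, s3, s5, s6}; fixed.
Sat(AF (ready | wait)) = {s0, s1, s2, s3, s5, s6}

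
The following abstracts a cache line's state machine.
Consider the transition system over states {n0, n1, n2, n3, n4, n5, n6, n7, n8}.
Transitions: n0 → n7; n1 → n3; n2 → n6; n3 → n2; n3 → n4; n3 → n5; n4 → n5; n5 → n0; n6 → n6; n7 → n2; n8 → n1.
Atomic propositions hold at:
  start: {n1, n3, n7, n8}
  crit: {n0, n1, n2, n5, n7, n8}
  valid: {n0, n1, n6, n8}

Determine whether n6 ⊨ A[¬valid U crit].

No

Sat(¬valid) = {n2, n3, n4, n5, n7}
A[¬valid U crit]: least fixpoint, start Z0 = Sat(crit) = {n0, n1, n2, n5, n7, n8}, add states in Sat(¬valid) with every successor in Z. Z1 = {n0, n1, n2, n4, n5, n7, n8}; Z2 = {n0, n1, n2, n3, n4, n5, n7, n8}; fixed.
Sat(A[¬valid U crit]) = {n0, n1, n2, n3, n4, n5, n7, n8}
n6 ∉ Sat(A[¬valid U crit]) = {n0, n1, n2, n3, n4, n5, n7, n8}, so the formula does not hold at n6.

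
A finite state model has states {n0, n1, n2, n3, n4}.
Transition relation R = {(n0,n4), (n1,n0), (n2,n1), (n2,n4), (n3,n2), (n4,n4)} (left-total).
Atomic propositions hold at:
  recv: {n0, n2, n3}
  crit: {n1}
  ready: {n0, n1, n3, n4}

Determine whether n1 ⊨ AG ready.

AG ready: greatest fixpoint, start Z0 = {n0, n1, n3, n4}, keep only states in Sat with every successor in Z. Z1 = {n0, n1, n4}; fixed.
Sat(AG ready) = {n0, n1, n4}
n1 ∈ Sat(AG ready) = {n0, n1, n4}, so the formula holds at n1.

Yes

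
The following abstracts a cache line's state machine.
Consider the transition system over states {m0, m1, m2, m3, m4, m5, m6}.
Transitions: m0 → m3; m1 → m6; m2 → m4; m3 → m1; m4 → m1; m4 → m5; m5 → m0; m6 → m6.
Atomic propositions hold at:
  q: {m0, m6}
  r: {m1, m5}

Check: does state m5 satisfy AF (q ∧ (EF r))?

Yes

EF r: least fixpoint, start Z0 = {m1, m5}, add states with some successor in Z. Z1 = {m1, m3, m4, m5}; Z2 = {m0, m1, m2, m3, m4, m5}; fixed.
Sat(EF r) = {m0, m1, m2, m3, m4, m5}
Sat(q ∧ (EF r)) = {m0}
AF (q ∧ (EF r)): least fixpoint, start Z0 = {m0}, add states with every successor in Z. Z1 = {m0, m5}; fixed.
Sat(AF (q ∧ (EF r))) = {m0, m5}
m5 ∈ Sat(AF (q ∧ (EF r))) = {m0, m5}, so the formula holds at m5.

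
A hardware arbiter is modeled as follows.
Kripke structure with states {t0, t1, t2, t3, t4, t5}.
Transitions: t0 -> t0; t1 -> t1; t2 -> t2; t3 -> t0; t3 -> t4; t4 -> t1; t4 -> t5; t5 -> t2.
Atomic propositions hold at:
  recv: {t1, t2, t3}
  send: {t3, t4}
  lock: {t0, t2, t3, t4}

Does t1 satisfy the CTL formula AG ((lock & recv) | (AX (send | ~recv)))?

Sat(lock & recv) = {t2, t3}
Sat(~recv) = {t0, t4, t5}
Sat(send | ~recv) = {t0, t3, t4, t5}
Sat(AX (send | ~recv)) = {s : every successor in {t0, t3, t4, t5}} = {t0, t3}
Sat((lock & recv) | (AX (send | ~recv))) = {t0, t2, t3}
AG ((lock & recv) | (AX (send | ~recv))): greatest fixpoint, start Z0 = {t0, t2, t3}, keep only states in Sat with every successor in Z. Z1 = {t0, t2}; fixed.
Sat(AG ((lock & recv) | (AX (send | ~recv)))) = {t0, t2}
t1 ∉ Sat(AG ((lock & recv) | (AX (send | ~recv)))) = {t0, t2}, so the formula does not hold at t1.

No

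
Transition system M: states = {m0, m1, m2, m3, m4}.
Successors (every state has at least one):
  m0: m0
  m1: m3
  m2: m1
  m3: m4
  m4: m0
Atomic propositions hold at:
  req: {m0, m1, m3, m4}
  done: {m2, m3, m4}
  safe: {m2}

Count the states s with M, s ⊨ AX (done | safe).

2

Sat(done | safe) = {m2, m3, m4}
Sat(AX (done | safe)) = {s : every successor in {m2, m3, m4}} = {m1, m3}
|Sat(AX (done | safe))| = |{m1, m3}| = 2.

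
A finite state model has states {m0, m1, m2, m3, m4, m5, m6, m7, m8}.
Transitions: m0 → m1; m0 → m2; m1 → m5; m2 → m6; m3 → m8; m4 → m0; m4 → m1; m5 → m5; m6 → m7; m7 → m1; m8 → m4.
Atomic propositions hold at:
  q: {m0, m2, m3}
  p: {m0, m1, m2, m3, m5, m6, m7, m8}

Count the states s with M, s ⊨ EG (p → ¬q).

Sat(¬q) = {m1, m4, m5, m6, m7, m8}
Sat(p → ¬q) = {m1, m4, m5, m6, m7, m8}
EG (p → ¬q): greatest fixpoint, start Z0 = {m1, m4, m5, m6, m7, m8}, keep only states in Sat with some successor in Z. Already a fixed point.
Sat(EG (p → ¬q)) = {m1, m4, m5, m6, m7, m8}
|Sat(EG (p → ¬q))| = |{m1, m4, m5, m6, m7, m8}| = 6.

6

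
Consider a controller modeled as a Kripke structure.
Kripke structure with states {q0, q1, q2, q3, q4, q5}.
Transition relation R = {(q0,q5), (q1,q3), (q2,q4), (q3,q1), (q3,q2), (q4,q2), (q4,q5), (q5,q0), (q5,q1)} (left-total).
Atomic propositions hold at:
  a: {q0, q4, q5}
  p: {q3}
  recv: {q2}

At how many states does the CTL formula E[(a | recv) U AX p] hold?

Sat(a | recv) = {q0, q2, q4, q5}
Sat(AX p) = {s : every successor in {q3}} = {q1}
E[(a | recv) U AX p]: least fixpoint, start Z0 = Sat(AX p) = {q1}, add states in Sat(a | recv) with some successor in Z. Z1 = {q1, q5}; Z2 = {q0, q1, q4, q5}; Z3 = {q0, q1, q2, q4, q5}; fixed.
Sat(E[(a | recv) U AX p]) = {q0, q1, q2, q4, q5}
|Sat(E[(a | recv) U AX p])| = |{q0, q1, q2, q4, q5}| = 5.

5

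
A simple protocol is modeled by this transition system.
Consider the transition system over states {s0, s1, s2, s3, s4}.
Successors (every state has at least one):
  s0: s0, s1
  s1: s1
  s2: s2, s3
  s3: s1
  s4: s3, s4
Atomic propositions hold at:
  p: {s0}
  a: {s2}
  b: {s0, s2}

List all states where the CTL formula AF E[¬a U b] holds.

Sat(¬a) = {s0, s1, s3, s4}
E[¬a U b]: least fixpoint, start Z0 = Sat(b) = {s0, s2}, add states in Sat(¬a) with some successor in Z. Already a fixed point.
Sat(E[¬a U b]) = {s0, s2}
AF E[¬a U b]: least fixpoint, start Z0 = {s0, s2}, add states with every successor in Z. Already a fixed point.
Sat(AF E[¬a U b]) = {s0, s2}

{s0, s2}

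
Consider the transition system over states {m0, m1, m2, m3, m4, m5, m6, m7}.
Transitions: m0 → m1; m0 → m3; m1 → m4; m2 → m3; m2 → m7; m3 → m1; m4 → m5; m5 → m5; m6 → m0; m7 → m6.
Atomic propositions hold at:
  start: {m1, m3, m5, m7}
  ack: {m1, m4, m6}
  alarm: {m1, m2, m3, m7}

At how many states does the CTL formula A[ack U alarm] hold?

A[ack U alarm]: least fixpoint, start Z0 = Sat(alarm) = {m1, m2, m3, m7}, add states in Sat(ack) with every successor in Z. Already a fixed point.
Sat(A[ack U alarm]) = {m1, m2, m3, m7}
|Sat(A[ack U alarm])| = |{m1, m2, m3, m7}| = 4.

4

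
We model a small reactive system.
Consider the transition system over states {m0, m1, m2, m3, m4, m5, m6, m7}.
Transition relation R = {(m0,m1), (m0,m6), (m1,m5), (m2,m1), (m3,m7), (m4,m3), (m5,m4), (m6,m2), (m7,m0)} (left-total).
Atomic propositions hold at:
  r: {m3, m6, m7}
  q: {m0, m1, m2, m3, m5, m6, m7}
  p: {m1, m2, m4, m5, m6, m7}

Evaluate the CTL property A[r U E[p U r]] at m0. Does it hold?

E[p U r]: least fixpoint, start Z0 = Sat(r) = {m3, m6, m7}, add states in Sat(p) with some successor in Z. Z1 = {m3, m4, m6, m7}; Z2 = {m3, m4, m5, m6, m7}; Z3 = {m1, m3, m4, m5, m6, m7}; Z4 = {m1, m2, m3, m4, m5, m6, m7}; fixed.
Sat(E[p U r]) = {m1, m2, m3, m4, m5, m6, m7}
A[r U E[p U r]]: least fixpoint, start Z0 = Sat(E[p U r]) = {m1, m2, m3, m4, m5, m6, m7}, add states in Sat(r) with every successor in Z. Already a fixed point.
Sat(A[r U E[p U r]]) = {m1, m2, m3, m4, m5, m6, m7}
m0 ∉ Sat(A[r U E[p U r]]) = {m1, m2, m3, m4, m5, m6, m7}, so the formula does not hold at m0.

No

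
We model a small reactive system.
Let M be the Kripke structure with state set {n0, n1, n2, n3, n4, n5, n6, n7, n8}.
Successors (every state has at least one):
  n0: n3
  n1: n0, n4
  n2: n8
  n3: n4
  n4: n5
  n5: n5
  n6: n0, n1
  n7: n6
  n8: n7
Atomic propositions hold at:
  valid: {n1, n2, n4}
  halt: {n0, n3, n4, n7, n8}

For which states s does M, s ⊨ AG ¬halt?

{n5}

Sat(¬halt) = {n1, n2, n5, n6}
AG ¬halt: greatest fixpoint, start Z0 = {n1, n2, n5, n6}, keep only states in Sat with every successor in Z. Z1 = {n5}; fixed.
Sat(AG ¬halt) = {n5}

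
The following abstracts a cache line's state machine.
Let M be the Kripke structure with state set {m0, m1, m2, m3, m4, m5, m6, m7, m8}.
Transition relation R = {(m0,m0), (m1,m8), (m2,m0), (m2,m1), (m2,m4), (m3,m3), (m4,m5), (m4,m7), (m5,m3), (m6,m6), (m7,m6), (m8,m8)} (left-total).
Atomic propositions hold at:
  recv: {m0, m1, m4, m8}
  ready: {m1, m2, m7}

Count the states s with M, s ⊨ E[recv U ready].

E[recv U ready]: least fixpoint, start Z0 = Sat(ready) = {m1, m2, m7}, add states in Sat(recv) with some successor in Z. Z1 = {m1, m2, m4, m7}; fixed.
Sat(E[recv U ready]) = {m1, m2, m4, m7}
|Sat(E[recv U ready])| = |{m1, m2, m4, m7}| = 4.

4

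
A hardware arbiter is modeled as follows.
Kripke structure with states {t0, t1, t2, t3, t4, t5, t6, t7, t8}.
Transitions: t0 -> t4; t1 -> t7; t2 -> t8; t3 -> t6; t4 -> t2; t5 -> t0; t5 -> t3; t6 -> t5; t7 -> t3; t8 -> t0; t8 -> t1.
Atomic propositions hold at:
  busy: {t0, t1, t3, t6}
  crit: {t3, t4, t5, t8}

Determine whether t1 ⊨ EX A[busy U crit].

No

A[busy U crit]: least fixpoint, start Z0 = Sat(crit) = {t3, t4, t5, t8}, add states in Sat(busy) with every successor in Z. Z1 = {t0, t3, t4, t5, t6, t8}; fixed.
Sat(A[busy U crit]) = {t0, t3, t4, t5, t6, t8}
Sat(EX A[busy U crit]) = {s : some successor in {t0, t3, t4, t5, t6, t8}} = {t0, t2, t3, t5, t6, t7, t8}
t1 ∉ Sat(EX A[busy U crit]) = {t0, t2, t3, t5, t6, t7, t8}, so the formula does not hold at t1.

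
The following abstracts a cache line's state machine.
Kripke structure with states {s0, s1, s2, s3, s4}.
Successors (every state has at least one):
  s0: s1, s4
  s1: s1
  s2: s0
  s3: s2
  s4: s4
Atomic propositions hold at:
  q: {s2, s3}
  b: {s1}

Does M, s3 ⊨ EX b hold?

Sat(EX b) = {s : some successor in {s1}} = {s0, s1}
s3 ∉ Sat(EX b) = {s0, s1}, so the formula does not hold at s3.

No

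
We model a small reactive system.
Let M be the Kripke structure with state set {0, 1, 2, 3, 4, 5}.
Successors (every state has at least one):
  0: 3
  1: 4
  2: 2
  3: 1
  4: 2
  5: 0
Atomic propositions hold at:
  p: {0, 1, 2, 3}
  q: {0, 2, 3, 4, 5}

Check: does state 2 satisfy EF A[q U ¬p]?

Sat(¬p) = {4, 5}
A[q U ¬p]: least fixpoint, start Z0 = Sat(¬p) = {4, 5}, add states in Sat(q) with every successor in Z. Already a fixed point.
Sat(A[q U ¬p]) = {4, 5}
EF A[q U ¬p]: least fixpoint, start Z0 = {4, 5}, add states with some successor in Z. Z1 = {1, 4, 5}; Z2 = {1, 3, 4, 5}; Z3 = {0, 1, 3, 4, 5}; fixed.
Sat(EF A[q U ¬p]) = {0, 1, 3, 4, 5}
2 ∉ Sat(EF A[q U ¬p]) = {0, 1, 3, 4, 5}, so the formula does not hold at 2.

No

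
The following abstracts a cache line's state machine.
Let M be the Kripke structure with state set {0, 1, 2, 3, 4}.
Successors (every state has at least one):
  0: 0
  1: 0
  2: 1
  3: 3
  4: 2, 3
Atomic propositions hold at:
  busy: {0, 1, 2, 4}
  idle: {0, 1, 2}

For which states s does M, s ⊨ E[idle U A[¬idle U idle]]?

Sat(¬idle) = {3, 4}
A[¬idle U idle]: least fixpoint, start Z0 = Sat(idle) = {0, 1, 2}, add states in Sat(¬idle) with every successor in Z. Already a fixed point.
Sat(A[¬idle U idle]) = {0, 1, 2}
E[idle U A[¬idle U idle]]: least fixpoint, start Z0 = Sat(A[¬idle U idle]) = {0, 1, 2}, add states in Sat(idle) with some successor in Z. Already a fixed point.
Sat(E[idle U A[¬idle U idle]]) = {0, 1, 2}

{0, 1, 2}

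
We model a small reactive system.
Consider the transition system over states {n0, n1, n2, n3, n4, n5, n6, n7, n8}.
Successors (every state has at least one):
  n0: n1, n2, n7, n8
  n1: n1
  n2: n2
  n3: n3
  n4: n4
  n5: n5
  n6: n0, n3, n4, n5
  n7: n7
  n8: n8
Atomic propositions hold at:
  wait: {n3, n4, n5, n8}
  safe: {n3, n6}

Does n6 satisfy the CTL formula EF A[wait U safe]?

Yes

A[wait U safe]: least fixpoint, start Z0 = Sat(safe) = {n3, n6}, add states in Sat(wait) with every successor in Z. Already a fixed point.
Sat(A[wait U safe]) = {n3, n6}
EF A[wait U safe]: least fixpoint, start Z0 = {n3, n6}, add states with some successor in Z. Already a fixed point.
Sat(EF A[wait U safe]) = {n3, n6}
n6 ∈ Sat(EF A[wait U safe]) = {n3, n6}, so the formula holds at n6.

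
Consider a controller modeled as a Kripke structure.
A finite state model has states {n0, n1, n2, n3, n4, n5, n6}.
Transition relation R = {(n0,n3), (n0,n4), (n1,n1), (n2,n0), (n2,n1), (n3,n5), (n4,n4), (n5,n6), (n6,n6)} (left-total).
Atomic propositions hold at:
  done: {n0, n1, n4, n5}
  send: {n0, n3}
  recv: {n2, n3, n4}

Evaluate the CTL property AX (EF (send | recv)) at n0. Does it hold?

Yes

Sat(send | recv) = {n0, n2, n3, n4}
EF (send | recv): least fixpoint, start Z0 = {n0, n2, n3, n4}, add states with some successor in Z. Already a fixed point.
Sat(EF (send | recv)) = {n0, n2, n3, n4}
Sat(AX (EF (send | recv))) = {s : every successor in {n0, n2, n3, n4}} = {n0, n4}
n0 ∈ Sat(AX (EF (send | recv))) = {n0, n4}, so the formula holds at n0.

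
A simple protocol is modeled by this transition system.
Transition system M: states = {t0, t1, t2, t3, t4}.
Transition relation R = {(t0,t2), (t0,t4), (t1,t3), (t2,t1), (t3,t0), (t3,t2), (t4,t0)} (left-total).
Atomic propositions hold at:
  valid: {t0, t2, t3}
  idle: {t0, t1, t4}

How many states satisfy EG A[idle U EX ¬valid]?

Sat(¬valid) = {t1, t4}
Sat(EX ¬valid) = {s : some successor in {t1, t4}} = {t0, t2}
A[idle U EX ¬valid]: least fixpoint, start Z0 = Sat(EX ¬valid) = {t0, t2}, add states in Sat(idle) with every successor in Z. Z1 = {t0, t2, t4}; fixed.
Sat(A[idle U EX ¬valid]) = {t0, t2, t4}
EG A[idle U EX ¬valid]: greatest fixpoint, start Z0 = {t0, t2, t4}, keep only states in Sat with some successor in Z. Z1 = {t0, t4}; fixed.
Sat(EG A[idle U EX ¬valid]) = {t0, t4}
|Sat(EG A[idle U EX ¬valid])| = |{t0, t4}| = 2.

2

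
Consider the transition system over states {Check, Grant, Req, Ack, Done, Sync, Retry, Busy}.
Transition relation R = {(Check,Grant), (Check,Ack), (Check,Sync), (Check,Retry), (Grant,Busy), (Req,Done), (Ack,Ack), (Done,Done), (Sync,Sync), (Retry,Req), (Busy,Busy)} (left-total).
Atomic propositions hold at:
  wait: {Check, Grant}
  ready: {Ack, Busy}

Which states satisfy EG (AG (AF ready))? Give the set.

{Grant, Ack, Busy}

AF ready: least fixpoint, start Z0 = {Ack, Busy}, add states with every successor in Z. Z1 = {Grant, Ack, Busy}; fixed.
Sat(AF ready) = {Grant, Ack, Busy}
AG (AF ready): greatest fixpoint, start Z0 = {Grant, Ack, Busy}, keep only states in Sat with every successor in Z. Already a fixed point.
Sat(AG (AF ready)) = {Grant, Ack, Busy}
EG (AG (AF ready)): greatest fixpoint, start Z0 = {Grant, Ack, Busy}, keep only states in Sat with some successor in Z. Already a fixed point.
Sat(EG (AG (AF ready))) = {Grant, Ack, Busy}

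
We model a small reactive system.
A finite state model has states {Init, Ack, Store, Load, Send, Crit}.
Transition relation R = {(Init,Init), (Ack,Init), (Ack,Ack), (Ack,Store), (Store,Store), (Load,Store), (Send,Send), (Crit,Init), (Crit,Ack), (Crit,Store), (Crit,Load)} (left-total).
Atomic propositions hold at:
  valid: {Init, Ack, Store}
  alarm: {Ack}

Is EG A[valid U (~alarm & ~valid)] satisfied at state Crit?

No

Sat(~alarm) = {Init, Store, Load, Send, Crit}
Sat(~valid) = {Load, Send, Crit}
Sat(~alarm & ~valid) = {Load, Send, Crit}
A[valid U (~alarm & ~valid)]: least fixpoint, start Z0 = Sat((~alarm & ~valid)) = {Load, Send, Crit}, add states in Sat(valid) with every successor in Z. Already a fixed point.
Sat(A[valid U (~alarm & ~valid)]) = {Load, Send, Crit}
EG A[valid U (~alarm & ~valid)]: greatest fixpoint, start Z0 = {Load, Send, Crit}, keep only states in Sat with some successor in Z. Z1 = {Send, Crit}; Z2 = {Send}; fixed.
Sat(EG A[valid U (~alarm & ~valid)]) = {Send}
Crit ∉ Sat(EG A[valid U (~alarm & ~valid)]) = {Send}, so the formula does not hold at Crit.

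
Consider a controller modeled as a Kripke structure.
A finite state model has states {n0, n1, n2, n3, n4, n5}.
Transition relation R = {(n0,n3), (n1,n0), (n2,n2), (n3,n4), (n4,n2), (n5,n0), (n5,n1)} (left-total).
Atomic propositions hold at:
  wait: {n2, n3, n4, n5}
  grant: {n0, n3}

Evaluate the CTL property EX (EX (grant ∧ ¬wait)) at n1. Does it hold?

No

Sat(¬wait) = {n0, n1}
Sat(grant ∧ ¬wait) = {n0}
Sat(EX (grant ∧ ¬wait)) = {s : some successor in {n0}} = {n1, n5}
Sat(EX (EX (grant ∧ ¬wait))) = {s : some successor in {n1, n5}} = {n5}
n1 ∉ Sat(EX (EX (grant ∧ ¬wait))) = {n5}, so the formula does not hold at n1.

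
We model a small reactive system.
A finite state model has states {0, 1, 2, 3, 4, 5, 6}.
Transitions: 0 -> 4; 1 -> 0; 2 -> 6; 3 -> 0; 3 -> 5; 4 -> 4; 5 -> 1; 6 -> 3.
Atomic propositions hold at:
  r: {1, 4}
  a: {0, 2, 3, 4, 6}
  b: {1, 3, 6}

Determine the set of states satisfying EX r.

{0, 4, 5}

Sat(EX r) = {s : some successor in {1, 4}} = {0, 4, 5}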